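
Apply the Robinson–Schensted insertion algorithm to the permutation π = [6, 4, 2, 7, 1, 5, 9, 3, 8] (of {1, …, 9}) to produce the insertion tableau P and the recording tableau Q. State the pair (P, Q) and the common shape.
P = [1, 3, 8] / [2, 5, 9] / [4, 7] / [6];  Q = [1, 4, 7] / [2, 6, 9] / [3, 8] / [5];  common shape = (3, 3, 2, 1)

Row-insert the values π_1, π_2, … into P one at a time, bumping the leftmost entry strictly greater than the inserted value down to the next row. The recording tableau Q records, in position (i, j), the step at which that cell was added to P.
  Insert 6 (step 1): P = [6];  Q = [1]
  Insert 4 (step 2): P = [4] / [6];  Q = [1] / [2]
  Insert 2 (step 3): P = [2] / [4] / [6];  Q = [1] / [2] / [3]
  Insert 7 (step 4): P = [2, 7] / [4] / [6];  Q = [1, 4] / [2] / [3]
  Insert 1 (step 5): P = [1, 7] / [2] / [4] / [6];  Q = [1, 4] / [2] / [3] / [5]
  Insert 5 (step 6): P = [1, 5] / [2, 7] / [4] / [6];  Q = [1, 4] / [2, 6] / [3] / [5]
  Insert 9 (step 7): P = [1, 5, 9] / [2, 7] / [4] / [6];  Q = [1, 4, 7] / [2, 6] / [3] / [5]
  Insert 3 (step 8): P = [1, 3, 9] / [2, 5] / [4, 7] / [6];  Q = [1, 4, 7] / [2, 6] / [3, 8] / [5]
  Insert 8 (step 9): P = [1, 3, 8] / [2, 5, 9] / [4, 7] / [6];  Q = [1, 4, 7] / [2, 6, 9] / [3, 8] / [5]
Final shape: (3, 3, 2, 1).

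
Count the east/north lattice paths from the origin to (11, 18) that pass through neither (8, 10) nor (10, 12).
Number of paths = 24688534

Inclusion–exclusion. Total paths: C(29, 11) = 34597290. Through P₁: C(18, 8)·C(11, 3) = 7220070. Through P₂: C(22, 10)·C(7, 1) = 4526522. Since P₁ is strictly southwest of P₂, a monotone path through both must visit P₁ then P₂; paths through both = C(18, 8)·C(4, 2)·C(7, 1) = 1837836. Avoid both = 34597290 − 7220070 − 4526522 + 1837836 = 24688534.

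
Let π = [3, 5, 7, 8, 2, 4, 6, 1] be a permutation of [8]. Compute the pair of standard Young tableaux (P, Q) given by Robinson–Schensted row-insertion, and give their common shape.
P = [1, 4, 6, 8] / [2, 5, 7] / [3];  Q = [1, 2, 3, 4] / [5, 6, 7] / [8];  common shape = (4, 3, 1)

Row-insert the values π_1, π_2, … into P one at a time, bumping the leftmost entry strictly greater than the inserted value down to the next row. The recording tableau Q records, in position (i, j), the step at which that cell was added to P.
  Insert 3 (step 1): P = [3];  Q = [1]
  Insert 5 (step 2): P = [3, 5];  Q = [1, 2]
  Insert 7 (step 3): P = [3, 5, 7];  Q = [1, 2, 3]
  Insert 8 (step 4): P = [3, 5, 7, 8];  Q = [1, 2, 3, 4]
  Insert 2 (step 5): P = [2, 5, 7, 8] / [3];  Q = [1, 2, 3, 4] / [5]
  Insert 4 (step 6): P = [2, 4, 7, 8] / [3, 5];  Q = [1, 2, 3, 4] / [5, 6]
  Insert 6 (step 7): P = [2, 4, 6, 8] / [3, 5, 7];  Q = [1, 2, 3, 4] / [5, 6, 7]
  Insert 1 (step 8): P = [1, 4, 6, 8] / [2, 5, 7] / [3];  Q = [1, 2, 3, 4] / [5, 6, 7] / [8]
Final shape: (4, 3, 1).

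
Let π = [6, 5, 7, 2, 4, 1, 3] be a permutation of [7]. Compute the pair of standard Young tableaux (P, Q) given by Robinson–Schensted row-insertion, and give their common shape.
P = [1, 3] / [2, 4] / [5, 7] / [6];  Q = [1, 3] / [2, 5] / [4, 7] / [6];  common shape = (2, 2, 2, 1)

Row-insert the values π_1, π_2, … into P one at a time, bumping the leftmost entry strictly greater than the inserted value down to the next row. The recording tableau Q records, in position (i, j), the step at which that cell was added to P.
  Insert 6 (step 1): P = [6];  Q = [1]
  Insert 5 (step 2): P = [5] / [6];  Q = [1] / [2]
  Insert 7 (step 3): P = [5, 7] / [6];  Q = [1, 3] / [2]
  Insert 2 (step 4): P = [2, 7] / [5] / [6];  Q = [1, 3] / [2] / [4]
  Insert 4 (step 5): P = [2, 4] / [5, 7] / [6];  Q = [1, 3] / [2, 5] / [4]
  Insert 1 (step 6): P = [1, 4] / [2, 7] / [5] / [6];  Q = [1, 3] / [2, 5] / [4] / [6]
  Insert 3 (step 7): P = [1, 3] / [2, 4] / [5, 7] / [6];  Q = [1, 3] / [2, 5] / [4, 7] / [6]
Final shape: (2, 2, 2, 1).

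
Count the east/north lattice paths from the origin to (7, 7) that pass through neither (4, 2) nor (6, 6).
Number of paths = 1194

Inclusion–exclusion. Total paths: C(14, 7) = 3432. Through P₁: C(6, 4)·C(8, 3) = 840. Through P₂: C(12, 6)·C(2, 1) = 1848. Since P₁ is strictly southwest of P₂, a monotone path through both must visit P₁ then P₂; paths through both = C(6, 4)·C(6, 2)·C(2, 1) = 450. Avoid both = 3432 − 840 − 1848 + 450 = 1194.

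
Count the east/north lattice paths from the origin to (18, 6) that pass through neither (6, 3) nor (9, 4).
Number of paths = 75531

Inclusion–exclusion. Total paths: C(24, 18) = 134596. Through P₁: C(9, 6)·C(15, 12) = 38220. Through P₂: C(13, 9)·C(11, 9) = 39325. Since P₁ is strictly southwest of P₂, a monotone path through both must visit P₁ then P₂; paths through both = C(9, 6)·C(4, 3)·C(11, 9) = 18480. Avoid both = 134596 − 38220 − 39325 + 18480 = 75531.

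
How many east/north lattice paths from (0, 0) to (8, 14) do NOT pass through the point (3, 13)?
Number of paths = 316410

Total paths from (0, 0) to (8, 14): C(22, 8) = 319770. Paths through (3, 13): (paths (0, 0) → (3, 13)) × (paths (3, 13) → (8, 14)) = C(16, 3) · C(6, 5) = 560 · 6 = 3360. Avoidance count = 319770 − 3360 = 316410.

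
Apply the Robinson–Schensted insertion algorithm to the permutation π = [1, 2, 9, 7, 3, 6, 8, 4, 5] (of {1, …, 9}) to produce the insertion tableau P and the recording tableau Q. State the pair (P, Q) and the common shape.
P = [1, 2, 3, 4, 5] / [6, 8] / [7] / [9];  Q = [1, 2, 3, 6, 7] / [4, 9] / [5] / [8];  common shape = (5, 2, 1, 1)

Row-insert the values π_1, π_2, … into P one at a time, bumping the leftmost entry strictly greater than the inserted value down to the next row. The recording tableau Q records, in position (i, j), the step at which that cell was added to P.
  Insert 1 (step 1): P = [1];  Q = [1]
  Insert 2 (step 2): P = [1, 2];  Q = [1, 2]
  Insert 9 (step 3): P = [1, 2, 9];  Q = [1, 2, 3]
  Insert 7 (step 4): P = [1, 2, 7] / [9];  Q = [1, 2, 3] / [4]
  Insert 3 (step 5): P = [1, 2, 3] / [7] / [9];  Q = [1, 2, 3] / [4] / [5]
  Insert 6 (step 6): P = [1, 2, 3, 6] / [7] / [9];  Q = [1, 2, 3, 6] / [4] / [5]
  Insert 8 (step 7): P = [1, 2, 3, 6, 8] / [7] / [9];  Q = [1, 2, 3, 6, 7] / [4] / [5]
  Insert 4 (step 8): P = [1, 2, 3, 4, 8] / [6] / [7] / [9];  Q = [1, 2, 3, 6, 7] / [4] / [5] / [8]
  Insert 5 (step 9): P = [1, 2, 3, 4, 5] / [6, 8] / [7] / [9];  Q = [1, 2, 3, 6, 7] / [4, 9] / [5] / [8]
Final shape: (5, 2, 1, 1).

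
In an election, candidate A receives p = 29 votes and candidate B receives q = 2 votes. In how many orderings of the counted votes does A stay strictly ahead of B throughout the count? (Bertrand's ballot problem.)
Strict-lead orderings = 405

Total orderings of the 31 votes with 29 for A: C(31, 29) = 465. By the Bertrand ballot formula (Cycle Lemma / reflection principle), the number of orderings in which A is strictly ahead of B throughout is (p − q)/(p + q) · C(p + q, p) = (29 − 2)/(29 + 2) · 465 = 405.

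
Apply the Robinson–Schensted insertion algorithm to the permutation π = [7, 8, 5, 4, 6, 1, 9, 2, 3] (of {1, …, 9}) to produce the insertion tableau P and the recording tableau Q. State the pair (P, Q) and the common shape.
P = [1, 2, 3] / [4, 6, 9] / [5, 8] / [7];  Q = [1, 2, 7] / [3, 5, 9] / [4, 8] / [6];  common shape = (3, 3, 2, 1)

Row-insert the values π_1, π_2, … into P one at a time, bumping the leftmost entry strictly greater than the inserted value down to the next row. The recording tableau Q records, in position (i, j), the step at which that cell was added to P.
  Insert 7 (step 1): P = [7];  Q = [1]
  Insert 8 (step 2): P = [7, 8];  Q = [1, 2]
  Insert 5 (step 3): P = [5, 8] / [7];  Q = [1, 2] / [3]
  Insert 4 (step 4): P = [4, 8] / [5] / [7];  Q = [1, 2] / [3] / [4]
  Insert 6 (step 5): P = [4, 6] / [5, 8] / [7];  Q = [1, 2] / [3, 5] / [4]
  Insert 1 (step 6): P = [1, 6] / [4, 8] / [5] / [7];  Q = [1, 2] / [3, 5] / [4] / [6]
  Insert 9 (step 7): P = [1, 6, 9] / [4, 8] / [5] / [7];  Q = [1, 2, 7] / [3, 5] / [4] / [6]
  Insert 2 (step 8): P = [1, 2, 9] / [4, 6] / [5, 8] / [7];  Q = [1, 2, 7] / [3, 5] / [4, 8] / [6]
  Insert 3 (step 9): P = [1, 2, 3] / [4, 6, 9] / [5, 8] / [7];  Q = [1, 2, 7] / [3, 5, 9] / [4, 8] / [6]
Final shape: (3, 3, 2, 1).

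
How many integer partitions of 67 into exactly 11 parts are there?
p(67, 11 parts) = 167672

Partitions of n into exactly k parts are in bijection with partitions of n − k into at most k parts (subtract 1 from each part). So p(67, exactly 11) = p(56, parts ≤ 11). Computing via the recurrence p(m, j) = p(m, j−1) + p(m−j, j) gives 167672.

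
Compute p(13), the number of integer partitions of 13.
p(13) = 101

Compute p(n) via the recurrence p(n, m) = p(n, m−1) + p(n−m, m), where p(n, m) counts partitions of n with all parts ≤ m and p(n) = p(n, n). The base cases are p(0, m) = 1 and p(n, 0) = 0 for n > 0. Filling the table yields p(13) = 101. (Euler's pentagonal recurrence is an alternative.)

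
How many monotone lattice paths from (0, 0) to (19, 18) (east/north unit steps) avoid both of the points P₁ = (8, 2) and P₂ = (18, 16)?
Number of paths = 10738811895

Inclusion–exclusion. Total paths: C(37, 19) = 17672631900. Through P₁: C(10, 8)·C(27, 11) = 586705275. Through P₂: C(34, 18)·C(3, 1) = 6611884290. Since P₁ is strictly southwest of P₂, a monotone path through both must visit P₁ then P₂; paths through both = C(10, 8)·C(24, 10)·C(3, 1) = 264769560. Avoid both = 17672631900 − 586705275 − 6611884290 + 264769560 = 10738811895.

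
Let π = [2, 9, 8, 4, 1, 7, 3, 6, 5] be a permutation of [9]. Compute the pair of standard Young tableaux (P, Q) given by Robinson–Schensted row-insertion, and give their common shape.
P = [1, 3, 5] / [2, 4, 6] / [7] / [8] / [9];  Q = [1, 2, 6] / [3, 7, 8] / [4] / [5] / [9];  common shape = (3, 3, 1, 1, 1)

Row-insert the values π_1, π_2, … into P one at a time, bumping the leftmost entry strictly greater than the inserted value down to the next row. The recording tableau Q records, in position (i, j), the step at which that cell was added to P.
  Insert 2 (step 1): P = [2];  Q = [1]
  Insert 9 (step 2): P = [2, 9];  Q = [1, 2]
  Insert 8 (step 3): P = [2, 8] / [9];  Q = [1, 2] / [3]
  Insert 4 (step 4): P = [2, 4] / [8] / [9];  Q = [1, 2] / [3] / [4]
  Insert 1 (step 5): P = [1, 4] / [2] / [8] / [9];  Q = [1, 2] / [3] / [4] / [5]
  Insert 7 (step 6): P = [1, 4, 7] / [2] / [8] / [9];  Q = [1, 2, 6] / [3] / [4] / [5]
  Insert 3 (step 7): P = [1, 3, 7] / [2, 4] / [8] / [9];  Q = [1, 2, 6] / [3, 7] / [4] / [5]
  Insert 6 (step 8): P = [1, 3, 6] / [2, 4, 7] / [8] / [9];  Q = [1, 2, 6] / [3, 7, 8] / [4] / [5]
  Insert 5 (step 9): P = [1, 3, 5] / [2, 4, 6] / [7] / [8] / [9];  Q = [1, 2, 6] / [3, 7, 8] / [4] / [5] / [9]
Final shape: (3, 3, 1, 1, 1).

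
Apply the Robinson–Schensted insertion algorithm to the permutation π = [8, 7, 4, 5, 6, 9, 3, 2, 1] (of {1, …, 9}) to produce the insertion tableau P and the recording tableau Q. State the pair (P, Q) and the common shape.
P = [1, 5, 6, 9] / [2] / [3] / [4] / [7] / [8];  Q = [1, 4, 5, 6] / [2] / [3] / [7] / [8] / [9];  common shape = (4, 1, 1, 1, 1, 1)

Row-insert the values π_1, π_2, … into P one at a time, bumping the leftmost entry strictly greater than the inserted value down to the next row. The recording tableau Q records, in position (i, j), the step at which that cell was added to P.
  Insert 8 (step 1): P = [8];  Q = [1]
  Insert 7 (step 2): P = [7] / [8];  Q = [1] / [2]
  Insert 4 (step 3): P = [4] / [7] / [8];  Q = [1] / [2] / [3]
  Insert 5 (step 4): P = [4, 5] / [7] / [8];  Q = [1, 4] / [2] / [3]
  Insert 6 (step 5): P = [4, 5, 6] / [7] / [8];  Q = [1, 4, 5] / [2] / [3]
  Insert 9 (step 6): P = [4, 5, 6, 9] / [7] / [8];  Q = [1, 4, 5, 6] / [2] / [3]
  Insert 3 (step 7): P = [3, 5, 6, 9] / [4] / [7] / [8];  Q = [1, 4, 5, 6] / [2] / [3] / [7]
  Insert 2 (step 8): P = [2, 5, 6, 9] / [3] / [4] / [7] / [8];  Q = [1, 4, 5, 6] / [2] / [3] / [7] / [8]
  Insert 1 (step 9): P = [1, 5, 6, 9] / [2] / [3] / [4] / [7] / [8];  Q = [1, 4, 5, 6] / [2] / [3] / [7] / [8] / [9]
Final shape: (4, 1, 1, 1, 1, 1).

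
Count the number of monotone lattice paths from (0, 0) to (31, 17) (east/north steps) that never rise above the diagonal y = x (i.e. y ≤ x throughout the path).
Number of paths = 1989572570865

By the reflection principle (André's argument), the number of monotone paths to (31, 17) with n ≤ m that never go above y = x is C(48, 31) − C(48, 32) = 4244421484512 − 2254848913647 = 1989572570865.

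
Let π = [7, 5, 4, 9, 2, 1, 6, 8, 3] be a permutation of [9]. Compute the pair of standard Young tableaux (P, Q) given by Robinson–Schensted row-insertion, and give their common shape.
P = [1, 3, 8] / [2, 6] / [4, 9] / [5] / [7];  Q = [1, 4, 8] / [2, 7] / [3, 9] / [5] / [6];  common shape = (3, 2, 2, 1, 1)

Row-insert the values π_1, π_2, … into P one at a time, bumping the leftmost entry strictly greater than the inserted value down to the next row. The recording tableau Q records, in position (i, j), the step at which that cell was added to P.
  Insert 7 (step 1): P = [7];  Q = [1]
  Insert 5 (step 2): P = [5] / [7];  Q = [1] / [2]
  Insert 4 (step 3): P = [4] / [5] / [7];  Q = [1] / [2] / [3]
  Insert 9 (step 4): P = [4, 9] / [5] / [7];  Q = [1, 4] / [2] / [3]
  Insert 2 (step 5): P = [2, 9] / [4] / [5] / [7];  Q = [1, 4] / [2] / [3] / [5]
  Insert 1 (step 6): P = [1, 9] / [2] / [4] / [5] / [7];  Q = [1, 4] / [2] / [3] / [5] / [6]
  Insert 6 (step 7): P = [1, 6] / [2, 9] / [4] / [5] / [7];  Q = [1, 4] / [2, 7] / [3] / [5] / [6]
  Insert 8 (step 8): P = [1, 6, 8] / [2, 9] / [4] / [5] / [7];  Q = [1, 4, 8] / [2, 7] / [3] / [5] / [6]
  Insert 3 (step 9): P = [1, 3, 8] / [2, 6] / [4, 9] / [5] / [7];  Q = [1, 4, 8] / [2, 7] / [3, 9] / [5] / [6]
Final shape: (3, 2, 2, 1, 1).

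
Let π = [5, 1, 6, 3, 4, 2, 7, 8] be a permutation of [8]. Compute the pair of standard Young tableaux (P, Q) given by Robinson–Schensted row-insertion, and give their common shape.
P = [1, 2, 4, 7, 8] / [3, 6] / [5];  Q = [1, 3, 5, 7, 8] / [2, 4] / [6];  common shape = (5, 2, 1)

Row-insert the values π_1, π_2, … into P one at a time, bumping the leftmost entry strictly greater than the inserted value down to the next row. The recording tableau Q records, in position (i, j), the step at which that cell was added to P.
  Insert 5 (step 1): P = [5];  Q = [1]
  Insert 1 (step 2): P = [1] / [5];  Q = [1] / [2]
  Insert 6 (step 3): P = [1, 6] / [5];  Q = [1, 3] / [2]
  Insert 3 (step 4): P = [1, 3] / [5, 6];  Q = [1, 3] / [2, 4]
  Insert 4 (step 5): P = [1, 3, 4] / [5, 6];  Q = [1, 3, 5] / [2, 4]
  Insert 2 (step 6): P = [1, 2, 4] / [3, 6] / [5];  Q = [1, 3, 5] / [2, 4] / [6]
  Insert 7 (step 7): P = [1, 2, 4, 7] / [3, 6] / [5];  Q = [1, 3, 5, 7] / [2, 4] / [6]
  Insert 8 (step 8): P = [1, 2, 4, 7, 8] / [3, 6] / [5];  Q = [1, 3, 5, 7, 8] / [2, 4] / [6]
Final shape: (5, 2, 1).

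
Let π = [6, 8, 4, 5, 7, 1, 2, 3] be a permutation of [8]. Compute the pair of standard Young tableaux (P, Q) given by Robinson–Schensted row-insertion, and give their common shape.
P = [1, 2, 3] / [4, 5, 7] / [6, 8];  Q = [1, 2, 5] / [3, 4, 8] / [6, 7];  common shape = (3, 3, 2)

Row-insert the values π_1, π_2, … into P one at a time, bumping the leftmost entry strictly greater than the inserted value down to the next row. The recording tableau Q records, in position (i, j), the step at which that cell was added to P.
  Insert 6 (step 1): P = [6];  Q = [1]
  Insert 8 (step 2): P = [6, 8];  Q = [1, 2]
  Insert 4 (step 3): P = [4, 8] / [6];  Q = [1, 2] / [3]
  Insert 5 (step 4): P = [4, 5] / [6, 8];  Q = [1, 2] / [3, 4]
  Insert 7 (step 5): P = [4, 5, 7] / [6, 8];  Q = [1, 2, 5] / [3, 4]
  Insert 1 (step 6): P = [1, 5, 7] / [4, 8] / [6];  Q = [1, 2, 5] / [3, 4] / [6]
  Insert 2 (step 7): P = [1, 2, 7] / [4, 5] / [6, 8];  Q = [1, 2, 5] / [3, 4] / [6, 7]
  Insert 3 (step 8): P = [1, 2, 3] / [4, 5, 7] / [6, 8];  Q = [1, 2, 5] / [3, 4, 8] / [6, 7]
Final shape: (3, 3, 2).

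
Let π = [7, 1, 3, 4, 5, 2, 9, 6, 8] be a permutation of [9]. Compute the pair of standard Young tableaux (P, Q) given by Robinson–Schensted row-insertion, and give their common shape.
P = [1, 2, 4, 5, 6, 8] / [3, 9] / [7];  Q = [1, 3, 4, 5, 7, 9] / [2, 8] / [6];  common shape = (6, 2, 1)

Row-insert the values π_1, π_2, … into P one at a time, bumping the leftmost entry strictly greater than the inserted value down to the next row. The recording tableau Q records, in position (i, j), the step at which that cell was added to P.
  Insert 7 (step 1): P = [7];  Q = [1]
  Insert 1 (step 2): P = [1] / [7];  Q = [1] / [2]
  Insert 3 (step 3): P = [1, 3] / [7];  Q = [1, 3] / [2]
  Insert 4 (step 4): P = [1, 3, 4] / [7];  Q = [1, 3, 4] / [2]
  Insert 5 (step 5): P = [1, 3, 4, 5] / [7];  Q = [1, 3, 4, 5] / [2]
  Insert 2 (step 6): P = [1, 2, 4, 5] / [3] / [7];  Q = [1, 3, 4, 5] / [2] / [6]
  Insert 9 (step 7): P = [1, 2, 4, 5, 9] / [3] / [7];  Q = [1, 3, 4, 5, 7] / [2] / [6]
  Insert 6 (step 8): P = [1, 2, 4, 5, 6] / [3, 9] / [7];  Q = [1, 3, 4, 5, 7] / [2, 8] / [6]
  Insert 8 (step 9): P = [1, 2, 4, 5, 6, 8] / [3, 9] / [7];  Q = [1, 3, 4, 5, 7, 9] / [2, 8] / [6]
Final shape: (6, 2, 1).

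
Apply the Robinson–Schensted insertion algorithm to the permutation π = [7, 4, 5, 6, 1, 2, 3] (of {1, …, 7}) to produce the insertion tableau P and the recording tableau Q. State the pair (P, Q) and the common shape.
P = [1, 2, 3] / [4, 5, 6] / [7];  Q = [1, 3, 4] / [2, 6, 7] / [5];  common shape = (3, 3, 1)

Row-insert the values π_1, π_2, … into P one at a time, bumping the leftmost entry strictly greater than the inserted value down to the next row. The recording tableau Q records, in position (i, j), the step at which that cell was added to P.
  Insert 7 (step 1): P = [7];  Q = [1]
  Insert 4 (step 2): P = [4] / [7];  Q = [1] / [2]
  Insert 5 (step 3): P = [4, 5] / [7];  Q = [1, 3] / [2]
  Insert 6 (step 4): P = [4, 5, 6] / [7];  Q = [1, 3, 4] / [2]
  Insert 1 (step 5): P = [1, 5, 6] / [4] / [7];  Q = [1, 3, 4] / [2] / [5]
  Insert 2 (step 6): P = [1, 2, 6] / [4, 5] / [7];  Q = [1, 3, 4] / [2, 6] / [5]
  Insert 3 (step 7): P = [1, 2, 3] / [4, 5, 6] / [7];  Q = [1, 3, 4] / [2, 6, 7] / [5]
Final shape: (3, 3, 1).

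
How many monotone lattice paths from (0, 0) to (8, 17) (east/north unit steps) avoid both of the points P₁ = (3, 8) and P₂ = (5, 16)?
Number of paths = 699549

Inclusion–exclusion. Total paths: C(25, 8) = 1081575. Through P₁: C(11, 3)·C(14, 5) = 330330. Through P₂: C(21, 5)·C(4, 3) = 81396. Since P₁ is strictly southwest of P₂, a monotone path through both must visit P₁ then P₂; paths through both = C(11, 3)·C(10, 2)·C(4, 3) = 29700. Avoid both = 1081575 − 330330 − 81396 + 29700 = 699549.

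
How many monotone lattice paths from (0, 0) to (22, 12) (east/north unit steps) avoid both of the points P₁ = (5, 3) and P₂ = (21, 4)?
Number of paths = 373273958

Inclusion–exclusion. Total paths: C(34, 22) = 548354040. Through P₁: C(8, 5)·C(26, 17) = 174974800. Through P₂: C(25, 21)·C(9, 1) = 113850. Since P₁ is strictly southwest of P₂, a monotone path through both must visit P₁ then P₂; paths through both = C(8, 5)·C(17, 16)·C(9, 1) = 8568. Avoid both = 548354040 − 174974800 − 113850 + 8568 = 373273958.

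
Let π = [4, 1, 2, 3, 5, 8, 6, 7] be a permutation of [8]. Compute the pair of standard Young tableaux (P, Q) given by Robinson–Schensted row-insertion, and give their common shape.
P = [1, 2, 3, 5, 6, 7] / [4, 8];  Q = [1, 3, 4, 5, 6, 8] / [2, 7];  common shape = (6, 2)

Row-insert the values π_1, π_2, … into P one at a time, bumping the leftmost entry strictly greater than the inserted value down to the next row. The recording tableau Q records, in position (i, j), the step at which that cell was added to P.
  Insert 4 (step 1): P = [4];  Q = [1]
  Insert 1 (step 2): P = [1] / [4];  Q = [1] / [2]
  Insert 2 (step 3): P = [1, 2] / [4];  Q = [1, 3] / [2]
  Insert 3 (step 4): P = [1, 2, 3] / [4];  Q = [1, 3, 4] / [2]
  Insert 5 (step 5): P = [1, 2, 3, 5] / [4];  Q = [1, 3, 4, 5] / [2]
  Insert 8 (step 6): P = [1, 2, 3, 5, 8] / [4];  Q = [1, 3, 4, 5, 6] / [2]
  Insert 6 (step 7): P = [1, 2, 3, 5, 6] / [4, 8];  Q = [1, 3, 4, 5, 6] / [2, 7]
  Insert 7 (step 8): P = [1, 2, 3, 5, 6, 7] / [4, 8];  Q = [1, 3, 4, 5, 6, 8] / [2, 7]
Final shape: (6, 2).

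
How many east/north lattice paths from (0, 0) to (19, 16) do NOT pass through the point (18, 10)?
Number of paths = 3968067180

Total paths from (0, 0) to (19, 16): C(35, 19) = 4059928950. Paths through (18, 10): (paths (0, 0) → (18, 10)) × (paths (18, 10) → (19, 16)) = C(28, 18) · C(7, 1) = 13123110 · 7 = 91861770. Avoidance count = 4059928950 − 91861770 = 3968067180.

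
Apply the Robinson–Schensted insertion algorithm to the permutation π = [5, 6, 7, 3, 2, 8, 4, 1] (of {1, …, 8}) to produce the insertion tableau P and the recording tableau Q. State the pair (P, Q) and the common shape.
P = [1, 4, 7, 8] / [2, 6] / [3] / [5];  Q = [1, 2, 3, 6] / [4, 7] / [5] / [8];  common shape = (4, 2, 1, 1)

Row-insert the values π_1, π_2, … into P one at a time, bumping the leftmost entry strictly greater than the inserted value down to the next row. The recording tableau Q records, in position (i, j), the step at which that cell was added to P.
  Insert 5 (step 1): P = [5];  Q = [1]
  Insert 6 (step 2): P = [5, 6];  Q = [1, 2]
  Insert 7 (step 3): P = [5, 6, 7];  Q = [1, 2, 3]
  Insert 3 (step 4): P = [3, 6, 7] / [5];  Q = [1, 2, 3] / [4]
  Insert 2 (step 5): P = [2, 6, 7] / [3] / [5];  Q = [1, 2, 3] / [4] / [5]
  Insert 8 (step 6): P = [2, 6, 7, 8] / [3] / [5];  Q = [1, 2, 3, 6] / [4] / [5]
  Insert 4 (step 7): P = [2, 4, 7, 8] / [3, 6] / [5];  Q = [1, 2, 3, 6] / [4, 7] / [5]
  Insert 1 (step 8): P = [1, 4, 7, 8] / [2, 6] / [3] / [5];  Q = [1, 2, 3, 6] / [4, 7] / [5] / [8]
Final shape: (4, 2, 1, 1).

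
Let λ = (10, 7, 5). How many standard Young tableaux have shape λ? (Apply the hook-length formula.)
# SYT of shape (10, 7, 5) = 40738698

Hook-length formula: f^λ = n! / Π hook(c), product over all cells c of the Young diagram. For λ = (10, 7, 5), n = 22 boxes. Hook lengths by row (left-to-right, top-to-bottom): [12, 11, 10, 9, 8, 6, 5, 3, 2, 1]; [8, 7, 6, 5, 4, 2, 1]; [5, 4, 3, 2, 1]. Product of hooks = 27590492160000. So f^λ = 22! / 27590492160000 = 1124000727777607680000 / 27590492160000 = 40738698.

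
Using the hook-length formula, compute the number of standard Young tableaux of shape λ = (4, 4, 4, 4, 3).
# SYT of shape (4, 4, 4, 4, 3) = 1662804

Hook-length formula: f^λ = n! / Π hook(c), product over all cells c of the Young diagram. For λ = (4, 4, 4, 4, 3), n = 19 boxes. Hook lengths by row (left-to-right, top-to-bottom): [8, 7, 6, 4]; [7, 6, 5, 3]; [6, 5, 4, 2]; [5, 4, 3, 1]; [3, 2, 1]. Product of hooks = 73156608000. So f^λ = 19! / 73156608000 = 121645100408832000 / 73156608000 = 1662804.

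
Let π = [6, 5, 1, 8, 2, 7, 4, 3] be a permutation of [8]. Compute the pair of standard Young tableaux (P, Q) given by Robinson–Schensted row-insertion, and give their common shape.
P = [1, 2, 3] / [4, 7] / [5, 8] / [6];  Q = [1, 4, 6] / [2, 5] / [3, 7] / [8];  common shape = (3, 2, 2, 1)

Row-insert the values π_1, π_2, … into P one at a time, bumping the leftmost entry strictly greater than the inserted value down to the next row. The recording tableau Q records, in position (i, j), the step at which that cell was added to P.
  Insert 6 (step 1): P = [6];  Q = [1]
  Insert 5 (step 2): P = [5] / [6];  Q = [1] / [2]
  Insert 1 (step 3): P = [1] / [5] / [6];  Q = [1] / [2] / [3]
  Insert 8 (step 4): P = [1, 8] / [5] / [6];  Q = [1, 4] / [2] / [3]
  Insert 2 (step 5): P = [1, 2] / [5, 8] / [6];  Q = [1, 4] / [2, 5] / [3]
  Insert 7 (step 6): P = [1, 2, 7] / [5, 8] / [6];  Q = [1, 4, 6] / [2, 5] / [3]
  Insert 4 (step 7): P = [1, 2, 4] / [5, 7] / [6, 8];  Q = [1, 4, 6] / [2, 5] / [3, 7]
  Insert 3 (step 8): P = [1, 2, 3] / [4, 7] / [5, 8] / [6];  Q = [1, 4, 6] / [2, 5] / [3, 7] / [8]
Final shape: (3, 2, 2, 1).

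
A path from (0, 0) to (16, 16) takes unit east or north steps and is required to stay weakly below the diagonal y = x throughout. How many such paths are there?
Number of paths = 35357670

By the reflection principle (André's argument), the number of monotone paths to (16, 16) with n ≤ m that never go above y = x is C(32, 16) − C(32, 17) = 601080390 − 565722720 = 35357670.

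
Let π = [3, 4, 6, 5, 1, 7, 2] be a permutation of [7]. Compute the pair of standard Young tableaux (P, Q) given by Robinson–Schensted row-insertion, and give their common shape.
P = [1, 2, 5, 7] / [3, 4] / [6];  Q = [1, 2, 3, 6] / [4, 7] / [5];  common shape = (4, 2, 1)

Row-insert the values π_1, π_2, … into P one at a time, bumping the leftmost entry strictly greater than the inserted value down to the next row. The recording tableau Q records, in position (i, j), the step at which that cell was added to P.
  Insert 3 (step 1): P = [3];  Q = [1]
  Insert 4 (step 2): P = [3, 4];  Q = [1, 2]
  Insert 6 (step 3): P = [3, 4, 6];  Q = [1, 2, 3]
  Insert 5 (step 4): P = [3, 4, 5] / [6];  Q = [1, 2, 3] / [4]
  Insert 1 (step 5): P = [1, 4, 5] / [3] / [6];  Q = [1, 2, 3] / [4] / [5]
  Insert 7 (step 6): P = [1, 4, 5, 7] / [3] / [6];  Q = [1, 2, 3, 6] / [4] / [5]
  Insert 2 (step 7): P = [1, 2, 5, 7] / [3, 4] / [6];  Q = [1, 2, 3, 6] / [4, 7] / [5]
Final shape: (4, 2, 1).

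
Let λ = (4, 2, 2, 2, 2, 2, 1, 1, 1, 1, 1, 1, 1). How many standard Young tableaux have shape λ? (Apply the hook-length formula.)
# SYT of shape (4, 2, 2, 2, 2, 2, 1, 1, 1, 1, 1, 1, 1) = 2136645

Hook-length formula: f^λ = n! / Π hook(c), product over all cells c of the Young diagram. For λ = (4, 2, 2, 2, 2, 2, 1, 1, 1, 1, 1, 1, 1), n = 21 boxes. Hook lengths by row (left-to-right, top-to-bottom): [16, 8, 2, 1]; [13, 5]; [12, 4]; [11, 3]; [10, 2]; [9, 1]; [7]; [6]; [5]; [4]; [3]; [2]; [1]. Product of hooks = 23911759872000. So f^λ = 21! / 23911759872000 = 51090942171709440000 / 23911759872000 = 2136645.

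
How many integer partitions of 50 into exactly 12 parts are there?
p(50, 12 parts) = 17084

Partitions of n into exactly k parts are in bijection with partitions of n − k into at most k parts (subtract 1 from each part). So p(50, exactly 12) = p(38, parts ≤ 12). Computing via the recurrence p(m, j) = p(m, j−1) + p(m−j, j) gives 17084.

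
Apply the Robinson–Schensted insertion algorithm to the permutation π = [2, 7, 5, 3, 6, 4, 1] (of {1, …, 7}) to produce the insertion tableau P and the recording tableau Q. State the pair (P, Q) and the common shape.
P = [1, 3, 4] / [2, 6] / [5] / [7];  Q = [1, 2, 5] / [3, 6] / [4] / [7];  common shape = (3, 2, 1, 1)

Row-insert the values π_1, π_2, … into P one at a time, bumping the leftmost entry strictly greater than the inserted value down to the next row. The recording tableau Q records, in position (i, j), the step at which that cell was added to P.
  Insert 2 (step 1): P = [2];  Q = [1]
  Insert 7 (step 2): P = [2, 7];  Q = [1, 2]
  Insert 5 (step 3): P = [2, 5] / [7];  Q = [1, 2] / [3]
  Insert 3 (step 4): P = [2, 3] / [5] / [7];  Q = [1, 2] / [3] / [4]
  Insert 6 (step 5): P = [2, 3, 6] / [5] / [7];  Q = [1, 2, 5] / [3] / [4]
  Insert 4 (step 6): P = [2, 3, 4] / [5, 6] / [7];  Q = [1, 2, 5] / [3, 6] / [4]
  Insert 1 (step 7): P = [1, 3, 4] / [2, 6] / [5] / [7];  Q = [1, 2, 5] / [3, 6] / [4] / [7]
Final shape: (3, 2, 1, 1).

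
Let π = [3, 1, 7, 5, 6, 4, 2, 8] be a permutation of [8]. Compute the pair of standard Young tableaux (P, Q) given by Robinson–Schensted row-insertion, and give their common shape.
P = [1, 2, 6, 8] / [3, 4] / [5] / [7];  Q = [1, 3, 5, 8] / [2, 4] / [6] / [7];  common shape = (4, 2, 1, 1)

Row-insert the values π_1, π_2, … into P one at a time, bumping the leftmost entry strictly greater than the inserted value down to the next row. The recording tableau Q records, in position (i, j), the step at which that cell was added to P.
  Insert 3 (step 1): P = [3];  Q = [1]
  Insert 1 (step 2): P = [1] / [3];  Q = [1] / [2]
  Insert 7 (step 3): P = [1, 7] / [3];  Q = [1, 3] / [2]
  Insert 5 (step 4): P = [1, 5] / [3, 7];  Q = [1, 3] / [2, 4]
  Insert 6 (step 5): P = [1, 5, 6] / [3, 7];  Q = [1, 3, 5] / [2, 4]
  Insert 4 (step 6): P = [1, 4, 6] / [3, 5] / [7];  Q = [1, 3, 5] / [2, 4] / [6]
  Insert 2 (step 7): P = [1, 2, 6] / [3, 4] / [5] / [7];  Q = [1, 3, 5] / [2, 4] / [6] / [7]
  Insert 8 (step 8): P = [1, 2, 6, 8] / [3, 4] / [5] / [7];  Q = [1, 3, 5, 8] / [2, 4] / [6] / [7]
Final shape: (4, 2, 1, 1).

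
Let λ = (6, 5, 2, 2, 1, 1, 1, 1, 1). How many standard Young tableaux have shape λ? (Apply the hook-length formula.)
# SYT of shape (6, 5, 2, 2, 1, 1, 1, 1, 1) = 62355150

Hook-length formula: f^λ = n! / Π hook(c), product over all cells c of the Young diagram. For λ = (6, 5, 2, 2, 1, 1, 1, 1, 1), n = 20 boxes. Hook lengths by row (left-to-right, top-to-bottom): [14, 8, 5, 4, 3, 1]; [12, 6, 3, 2, 1]; [8, 2]; [7, 1]; [5]; [4]; [3]; [2]; [1]. Product of hooks = 39016857600. So f^λ = 20! / 39016857600 = 2432902008176640000 / 39016857600 = 62355150.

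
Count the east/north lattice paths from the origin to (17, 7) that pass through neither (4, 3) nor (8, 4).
Number of paths = 192404

Inclusion–exclusion. Total paths: C(24, 17) = 346104. Through P₁: C(7, 4)·C(17, 13) = 83300. Through P₂: C(12, 8)·C(12, 9) = 108900. Since P₁ is strictly southwest of P₂, a monotone path through both must visit P₁ then P₂; paths through both = C(7, 4)·C(5, 4)·C(12, 9) = 38500. Avoid both = 346104 − 83300 − 108900 + 38500 = 192404.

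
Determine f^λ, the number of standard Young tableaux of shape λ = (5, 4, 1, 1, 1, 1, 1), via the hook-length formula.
# SYT of shape (5, 4, 1, 1, 1, 1, 1) = 20384

Hook-length formula: f^λ = n! / Π hook(c), product over all cells c of the Young diagram. For λ = (5, 4, 1, 1, 1, 1, 1), n = 14 boxes. Hook lengths by row (left-to-right, top-to-bottom): [11, 5, 4, 3, 1]; [9, 3, 2, 1]; [5]; [4]; [3]; [2]; [1]. Product of hooks = 4276800. So f^λ = 14! / 4276800 = 87178291200 / 4276800 = 20384.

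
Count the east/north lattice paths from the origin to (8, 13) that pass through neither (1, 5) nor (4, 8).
Number of paths = 117630

Inclusion–exclusion. Total paths: C(21, 8) = 203490. Through P₁: C(6, 1)·C(15, 7) = 38610. Through P₂: C(12, 4)·C(9, 4) = 62370. Since P₁ is strictly southwest of P₂, a monotone path through both must visit P₁ then P₂; paths through both = C(6, 1)·C(6, 3)·C(9, 4) = 15120. Avoid both = 203490 − 38610 − 62370 + 15120 = 117630.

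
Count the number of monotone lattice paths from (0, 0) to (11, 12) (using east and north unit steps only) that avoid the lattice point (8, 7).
Number of paths = 991718

Total paths from (0, 0) to (11, 12): C(23, 11) = 1352078. Paths through (8, 7): (paths (0, 0) → (8, 7)) × (paths (8, 7) → (11, 12)) = C(15, 8) · C(8, 3) = 6435 · 56 = 360360. Avoidance count = 1352078 − 360360 = 991718.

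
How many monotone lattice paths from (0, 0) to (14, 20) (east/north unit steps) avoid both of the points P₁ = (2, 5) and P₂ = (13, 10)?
Number of paths = 1015338862

Inclusion–exclusion. Total paths: C(34, 14) = 1391975640. Through P₁: C(7, 2)·C(27, 12) = 365061060. Through P₂: C(23, 13)·C(11, 1) = 12584726. Since P₁ is strictly southwest of P₂, a monotone path through both must visit P₁ then P₂; paths through both = C(7, 2)·C(16, 11)·C(11, 1) = 1009008. Avoid both = 1391975640 − 365061060 − 12584726 + 1009008 = 1015338862.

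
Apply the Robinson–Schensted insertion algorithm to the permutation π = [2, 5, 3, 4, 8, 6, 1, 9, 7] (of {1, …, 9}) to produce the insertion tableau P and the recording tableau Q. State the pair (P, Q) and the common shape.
P = [1, 3, 4, 6, 7] / [2, 8, 9] / [5];  Q = [1, 2, 4, 5, 8] / [3, 6, 9] / [7];  common shape = (5, 3, 1)

Row-insert the values π_1, π_2, … into P one at a time, bumping the leftmost entry strictly greater than the inserted value down to the next row. The recording tableau Q records, in position (i, j), the step at which that cell was added to P.
  Insert 2 (step 1): P = [2];  Q = [1]
  Insert 5 (step 2): P = [2, 5];  Q = [1, 2]
  Insert 3 (step 3): P = [2, 3] / [5];  Q = [1, 2] / [3]
  Insert 4 (step 4): P = [2, 3, 4] / [5];  Q = [1, 2, 4] / [3]
  Insert 8 (step 5): P = [2, 3, 4, 8] / [5];  Q = [1, 2, 4, 5] / [3]
  Insert 6 (step 6): P = [2, 3, 4, 6] / [5, 8];  Q = [1, 2, 4, 5] / [3, 6]
  Insert 1 (step 7): P = [1, 3, 4, 6] / [2, 8] / [5];  Q = [1, 2, 4, 5] / [3, 6] / [7]
  Insert 9 (step 8): P = [1, 3, 4, 6, 9] / [2, 8] / [5];  Q = [1, 2, 4, 5, 8] / [3, 6] / [7]
  Insert 7 (step 9): P = [1, 3, 4, 6, 7] / [2, 8, 9] / [5];  Q = [1, 2, 4, 5, 8] / [3, 6, 9] / [7]
Final shape: (5, 3, 1).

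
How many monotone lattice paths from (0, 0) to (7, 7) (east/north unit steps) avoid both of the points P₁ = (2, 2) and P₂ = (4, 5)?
Number of paths = 1260

Inclusion–exclusion. Total paths: C(14, 7) = 3432. Through P₁: C(4, 2)·C(10, 5) = 1512. Through P₂: C(9, 4)·C(5, 3) = 1260. Since P₁ is strictly southwest of P₂, a monotone path through both must visit P₁ then P₂; paths through both = C(4, 2)·C(5, 2)·C(5, 3) = 600. Avoid both = 3432 − 1512 − 1260 + 600 = 1260.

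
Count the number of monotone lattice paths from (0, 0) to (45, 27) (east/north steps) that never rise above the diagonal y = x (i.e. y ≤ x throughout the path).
Number of paths = 19417664722722740768

By the reflection principle (André's argument), the number of monotone paths to (45, 27) with n ≤ m that never go above y = x is C(72, 45) − C(72, 46) = 47011188276065582912 − 27593523553342842144 = 19417664722722740768.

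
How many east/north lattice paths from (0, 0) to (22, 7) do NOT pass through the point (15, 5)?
Number of paths = 1002636

Total paths from (0, 0) to (22, 7): C(29, 22) = 1560780. Paths through (15, 5): (paths (0, 0) → (15, 5)) × (paths (15, 5) → (22, 7)) = C(20, 15) · C(9, 7) = 15504 · 36 = 558144. Avoidance count = 1560780 − 558144 = 1002636.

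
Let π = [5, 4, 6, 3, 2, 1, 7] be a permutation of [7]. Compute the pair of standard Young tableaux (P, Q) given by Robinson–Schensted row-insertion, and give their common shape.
P = [1, 6, 7] / [2] / [3] / [4] / [5];  Q = [1, 3, 7] / [2] / [4] / [5] / [6];  common shape = (3, 1, 1, 1, 1)

Row-insert the values π_1, π_2, … into P one at a time, bumping the leftmost entry strictly greater than the inserted value down to the next row. The recording tableau Q records, in position (i, j), the step at which that cell was added to P.
  Insert 5 (step 1): P = [5];  Q = [1]
  Insert 4 (step 2): P = [4] / [5];  Q = [1] / [2]
  Insert 6 (step 3): P = [4, 6] / [5];  Q = [1, 3] / [2]
  Insert 3 (step 4): P = [3, 6] / [4] / [5];  Q = [1, 3] / [2] / [4]
  Insert 2 (step 5): P = [2, 6] / [3] / [4] / [5];  Q = [1, 3] / [2] / [4] / [5]
  Insert 1 (step 6): P = [1, 6] / [2] / [3] / [4] / [5];  Q = [1, 3] / [2] / [4] / [5] / [6]
  Insert 7 (step 7): P = [1, 6, 7] / [2] / [3] / [4] / [5];  Q = [1, 3, 7] / [2] / [4] / [5] / [6]
Final shape: (3, 1, 1, 1, 1).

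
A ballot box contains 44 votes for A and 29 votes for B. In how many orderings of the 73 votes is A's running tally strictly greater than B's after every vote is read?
Strict-lead orderings = 39079497643281118800

Total orderings of the 73 votes with 44 for A: C(73, 44) = 190186888530634778160. By the Bertrand ballot formula (Cycle Lemma / reflection principle), the number of orderings in which A is strictly ahead of B throughout is (p − q)/(p + q) · C(p + q, p) = (44 − 29)/(44 + 29) · 190186888530634778160 = 39079497643281118800.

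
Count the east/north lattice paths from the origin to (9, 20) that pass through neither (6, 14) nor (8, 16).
Number of paths = 4244610

Inclusion–exclusion. Total paths: C(29, 9) = 10015005. Through P₁: C(20, 6)·C(9, 3) = 3255840. Through P₂: C(24, 8)·C(5, 1) = 3677355. Since P₁ is strictly southwest of P₂, a monotone path through both must visit P₁ then P₂; paths through both = C(20, 6)·C(4, 2)·C(5, 1) = 1162800. Avoid both = 10015005 − 3255840 − 3677355 + 1162800 = 4244610.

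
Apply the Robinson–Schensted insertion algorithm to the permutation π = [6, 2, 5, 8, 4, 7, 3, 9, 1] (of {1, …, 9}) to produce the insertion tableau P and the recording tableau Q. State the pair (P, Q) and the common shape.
P = [1, 3, 7, 9] / [2, 8] / [4] / [5] / [6];  Q = [1, 3, 4, 8] / [2, 6] / [5] / [7] / [9];  common shape = (4, 2, 1, 1, 1)

Row-insert the values π_1, π_2, … into P one at a time, bumping the leftmost entry strictly greater than the inserted value down to the next row. The recording tableau Q records, in position (i, j), the step at which that cell was added to P.
  Insert 6 (step 1): P = [6];  Q = [1]
  Insert 2 (step 2): P = [2] / [6];  Q = [1] / [2]
  Insert 5 (step 3): P = [2, 5] / [6];  Q = [1, 3] / [2]
  Insert 8 (step 4): P = [2, 5, 8] / [6];  Q = [1, 3, 4] / [2]
  Insert 4 (step 5): P = [2, 4, 8] / [5] / [6];  Q = [1, 3, 4] / [2] / [5]
  Insert 7 (step 6): P = [2, 4, 7] / [5, 8] / [6];  Q = [1, 3, 4] / [2, 6] / [5]
  Insert 3 (step 7): P = [2, 3, 7] / [4, 8] / [5] / [6];  Q = [1, 3, 4] / [2, 6] / [5] / [7]
  Insert 9 (step 8): P = [2, 3, 7, 9] / [4, 8] / [5] / [6];  Q = [1, 3, 4, 8] / [2, 6] / [5] / [7]
  Insert 1 (step 9): P = [1, 3, 7, 9] / [2, 8] / [4] / [5] / [6];  Q = [1, 3, 4, 8] / [2, 6] / [5] / [7] / [9]
Final shape: (4, 2, 1, 1, 1).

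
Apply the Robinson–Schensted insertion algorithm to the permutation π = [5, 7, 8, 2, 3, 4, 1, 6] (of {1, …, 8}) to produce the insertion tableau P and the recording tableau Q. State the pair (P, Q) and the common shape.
P = [1, 3, 4, 6] / [2, 7, 8] / [5];  Q = [1, 2, 3, 8] / [4, 5, 6] / [7];  common shape = (4, 3, 1)

Row-insert the values π_1, π_2, … into P one at a time, bumping the leftmost entry strictly greater than the inserted value down to the next row. The recording tableau Q records, in position (i, j), the step at which that cell was added to P.
  Insert 5 (step 1): P = [5];  Q = [1]
  Insert 7 (step 2): P = [5, 7];  Q = [1, 2]
  Insert 8 (step 3): P = [5, 7, 8];  Q = [1, 2, 3]
  Insert 2 (step 4): P = [2, 7, 8] / [5];  Q = [1, 2, 3] / [4]
  Insert 3 (step 5): P = [2, 3, 8] / [5, 7];  Q = [1, 2, 3] / [4, 5]
  Insert 4 (step 6): P = [2, 3, 4] / [5, 7, 8];  Q = [1, 2, 3] / [4, 5, 6]
  Insert 1 (step 7): P = [1, 3, 4] / [2, 7, 8] / [5];  Q = [1, 2, 3] / [4, 5, 6] / [7]
  Insert 6 (step 8): P = [1, 3, 4, 6] / [2, 7, 8] / [5];  Q = [1, 2, 3, 8] / [4, 5, 6] / [7]
Final shape: (4, 3, 1).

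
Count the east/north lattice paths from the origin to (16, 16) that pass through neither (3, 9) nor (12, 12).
Number of paths = 398123070

Inclusion–exclusion. Total paths: C(32, 16) = 601080390. Through P₁: C(12, 3)·C(20, 13) = 17054400. Through P₂: C(24, 12)·C(8, 4) = 189290920. Since P₁ is strictly southwest of P₂, a monotone path through both must visit P₁ then P₂; paths through both = C(12, 3)·C(12, 9)·C(8, 4) = 3388000. Avoid both = 601080390 − 17054400 − 189290920 + 3388000 = 398123070.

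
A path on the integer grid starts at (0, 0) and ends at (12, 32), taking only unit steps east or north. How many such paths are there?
Number of paths = 21090682613

A monotone lattice path from (0, 0) to (12, 32) consists of 12 east steps and 32 north steps in some order, so it is determined by which 12 of the 44 steps are east. The count is C(44, 12) = 21090682613.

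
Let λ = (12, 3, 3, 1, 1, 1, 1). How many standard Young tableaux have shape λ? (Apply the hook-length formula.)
# SYT of shape (12, 3, 3, 1, 1, 1, 1) = 68395250

Hook-length formula: f^λ = n! / Π hook(c), product over all cells c of the Young diagram. For λ = (12, 3, 3, 1, 1, 1, 1), n = 22 boxes. Hook lengths by row (left-to-right, top-to-bottom): [18, 13, 12, 9, 8, 7, 6, 5, 4, 3, 2, 1]; [8, 3, 2]; [7, 2, 1]; [4]; [3]; [2]; [1]. Product of hooks = 16433900421120. So f^λ = 22! / 16433900421120 = 1124000727777607680000 / 16433900421120 = 68395250.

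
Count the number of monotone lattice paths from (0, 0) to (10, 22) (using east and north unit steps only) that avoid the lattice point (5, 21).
Number of paths = 64117560

Total paths from (0, 0) to (10, 22): C(32, 10) = 64512240. Paths through (5, 21): (paths (0, 0) → (5, 21)) × (paths (5, 21) → (10, 22)) = C(26, 5) · C(6, 5) = 65780 · 6 = 394680. Avoidance count = 64512240 − 394680 = 64117560.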